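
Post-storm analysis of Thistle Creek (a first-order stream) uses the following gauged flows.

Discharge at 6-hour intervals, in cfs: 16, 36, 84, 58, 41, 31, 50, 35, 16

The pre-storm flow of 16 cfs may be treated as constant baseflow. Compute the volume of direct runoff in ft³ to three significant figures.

Direct-runoff ordinates (Q − Q_b): 0.0, 20.0, 68.0, 42.0, 25.0, 15.0, 34.0, 19.0, 0.0 cfs.
ΣQ_DR = 223.0 cfs.
With Δt = 6 h = 21600 s, V = ΣQ_DR · Δt = 223.0 × 21600 = 4.82 × 10^6 ft³.

V ≈ 4.82 × 10^6 ft³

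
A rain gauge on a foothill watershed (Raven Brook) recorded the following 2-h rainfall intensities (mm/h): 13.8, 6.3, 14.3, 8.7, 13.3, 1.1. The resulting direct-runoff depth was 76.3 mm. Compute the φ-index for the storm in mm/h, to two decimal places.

φ ≈ 3.65 mm/h

Only the 5 blocks with intensity above φ contribute runoff: 13.8, 6.3, 14.3, 8.7, 13.3 mm/h.
Σ(I−φ)·Δt = d  ⇒  (13.8+6.3+14.3+8.7+13.3 − 5φ)·2 = 76.3
φ = (56.40 − 76.3/2) / 5 = 3.65 mm/h.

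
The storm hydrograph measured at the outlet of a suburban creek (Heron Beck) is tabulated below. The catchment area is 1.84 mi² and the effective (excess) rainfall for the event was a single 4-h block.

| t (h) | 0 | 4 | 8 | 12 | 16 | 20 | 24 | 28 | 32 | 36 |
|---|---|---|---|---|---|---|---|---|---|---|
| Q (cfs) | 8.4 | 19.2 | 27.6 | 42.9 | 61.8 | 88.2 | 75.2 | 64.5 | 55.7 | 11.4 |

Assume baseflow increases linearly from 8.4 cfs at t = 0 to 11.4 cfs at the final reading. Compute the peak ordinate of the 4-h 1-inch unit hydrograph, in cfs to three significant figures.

Direct runoff: 0.00, 10.47, 18.53, 33.50, 52.07, 78.13, 64.80, 53.77, 44.63, 0.00 cfs; ΣQ_DR = 355.9 cfs, peak = 78.13 cfs.
Runoff depth d = ΣQ_DR·Δt / A = 355.9 × 14400 / (1.84 mi²) = 1.199 in.
The 1-inch UH is the DRH scaled by (1 in)/d, so U_p = 78.13 × 1/1.199 = 65.2 cfs.

U_p ≈ 65.2 cfs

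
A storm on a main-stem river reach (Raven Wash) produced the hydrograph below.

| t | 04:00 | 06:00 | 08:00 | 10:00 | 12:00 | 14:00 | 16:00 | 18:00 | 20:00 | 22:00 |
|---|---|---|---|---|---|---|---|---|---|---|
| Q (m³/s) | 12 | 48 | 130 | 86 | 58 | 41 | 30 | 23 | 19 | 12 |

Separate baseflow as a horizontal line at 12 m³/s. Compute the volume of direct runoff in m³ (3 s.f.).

V ≈ 2.44 × 10^6 m³

Direct-runoff ordinates (Q − Q_b): 0.0, 36.0, 118.0, 74.0, 46.0, 29.0, 18.0, 11.0, 7.0, 0.0 m³/s.
ΣQ_DR = 339.0 m³/s.
With Δt = 2 h = 7200 s, V = ΣQ_DR · Δt = 339.0 × 7200 = 2.44 × 10^6 m³.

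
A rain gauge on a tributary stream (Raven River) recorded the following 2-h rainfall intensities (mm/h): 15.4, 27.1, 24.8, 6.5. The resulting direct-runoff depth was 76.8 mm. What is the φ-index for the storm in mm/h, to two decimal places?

Only the 3 blocks with intensity above φ contribute runoff: 15.4, 27.1, 24.8 mm/h.
Σ(I−φ)·Δt = d  ⇒  (15.4+27.1+24.8 − 3φ)·2 = 76.8
φ = (67.30 − 76.8/2) / 3 = 9.63 mm/h.

φ ≈ 9.63 mm/h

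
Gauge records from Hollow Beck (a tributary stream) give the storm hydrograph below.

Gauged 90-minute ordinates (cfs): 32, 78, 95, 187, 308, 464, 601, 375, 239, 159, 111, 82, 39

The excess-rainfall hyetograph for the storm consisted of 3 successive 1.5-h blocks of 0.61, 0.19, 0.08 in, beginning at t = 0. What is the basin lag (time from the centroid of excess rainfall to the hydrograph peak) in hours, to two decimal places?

t_L ≈ 7.65 h

Centroid of excess rainfall: t_c = Σ P_i·t̄_i / ΣP_i = 1.3466 h (block centres at 0.75, 2.25, 3.75 h).
Hydrograph peak occurs at t = 9 h, so basin lag t_L = 9 − 1.3466 = 7.65 h.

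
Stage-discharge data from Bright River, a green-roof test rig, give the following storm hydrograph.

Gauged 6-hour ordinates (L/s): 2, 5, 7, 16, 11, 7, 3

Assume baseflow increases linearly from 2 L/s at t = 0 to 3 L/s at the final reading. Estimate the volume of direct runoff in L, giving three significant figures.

Direct-runoff ordinates (Q − Q_b): 0.00, 2.83, 4.67, 13.50, 8.33, 4.17, 0.00 L/s.
ΣQ_DR = 33.50 L/s.
With Δt = 6 h = 21600 s, V = ΣQ_DR · Δt = 33.50 × 21600 = 7.24 × 10^5 L.

V ≈ 7.24 × 10^5 L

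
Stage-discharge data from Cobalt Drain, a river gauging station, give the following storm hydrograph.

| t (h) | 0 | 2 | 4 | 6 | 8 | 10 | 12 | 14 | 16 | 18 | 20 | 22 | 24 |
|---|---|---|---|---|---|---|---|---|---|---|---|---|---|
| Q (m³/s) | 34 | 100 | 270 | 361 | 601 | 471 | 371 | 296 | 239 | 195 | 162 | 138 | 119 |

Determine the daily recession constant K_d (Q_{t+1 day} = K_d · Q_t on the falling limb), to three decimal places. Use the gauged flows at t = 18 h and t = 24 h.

Between t = 18 h and t = 24 h the flow falls from 195 to 119 m³/s over 3×2 h = 6 h.
Per-interval ratio K = (119/195)^(1/3) = 0.8482; K_d = K^(24/2) = 0.139.

K_d ≈ 0.139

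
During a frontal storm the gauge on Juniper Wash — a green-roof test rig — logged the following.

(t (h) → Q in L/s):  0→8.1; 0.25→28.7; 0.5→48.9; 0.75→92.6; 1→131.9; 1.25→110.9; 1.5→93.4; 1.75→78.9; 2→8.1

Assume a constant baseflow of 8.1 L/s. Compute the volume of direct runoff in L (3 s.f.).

Direct-runoff ordinates (Q − Q_b): 0.0, 20.6, 40.8, 84.5, 123.8, 102.8, 85.3, 70.8, 0.0 L/s.
ΣQ_DR = 528.6 L/s.
With Δt = 0.25 h = 900 s, V = ΣQ_DR · Δt = 528.6 × 900 = 4.76 × 10^5 L.

V ≈ 4.76 × 10^5 L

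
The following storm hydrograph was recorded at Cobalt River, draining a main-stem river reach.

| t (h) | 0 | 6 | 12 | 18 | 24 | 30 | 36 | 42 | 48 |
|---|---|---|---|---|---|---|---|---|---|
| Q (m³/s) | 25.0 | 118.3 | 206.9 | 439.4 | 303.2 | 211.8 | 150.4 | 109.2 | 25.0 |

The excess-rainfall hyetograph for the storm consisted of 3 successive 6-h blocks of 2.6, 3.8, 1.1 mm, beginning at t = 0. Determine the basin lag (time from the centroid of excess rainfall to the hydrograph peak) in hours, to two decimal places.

t_L ≈ 10.20 h

Centroid of excess rainfall: t_c = Σ P_i·t̄_i / ΣP_i = 7.8000 h (block centres at 3, 9, 15 h).
Hydrograph peak occurs at t = 18 h, so basin lag t_L = 18 − 7.8000 = 10.20 h.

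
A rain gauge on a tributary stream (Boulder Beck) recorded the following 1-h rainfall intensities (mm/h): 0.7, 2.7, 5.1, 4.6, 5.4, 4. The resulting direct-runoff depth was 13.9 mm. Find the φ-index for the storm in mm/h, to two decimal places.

Only the 5 blocks with intensity above φ contribute runoff: 2.7, 5.1, 4.6, 5.4, 4 mm/h.
Σ(I−φ)·Δt = d  ⇒  (2.7+5.1+4.6+5.4+4 − 5φ)·1 = 13.9
φ = (21.80 − 13.9/1) / 5 = 1.58 mm/h.

φ ≈ 1.58 mm/h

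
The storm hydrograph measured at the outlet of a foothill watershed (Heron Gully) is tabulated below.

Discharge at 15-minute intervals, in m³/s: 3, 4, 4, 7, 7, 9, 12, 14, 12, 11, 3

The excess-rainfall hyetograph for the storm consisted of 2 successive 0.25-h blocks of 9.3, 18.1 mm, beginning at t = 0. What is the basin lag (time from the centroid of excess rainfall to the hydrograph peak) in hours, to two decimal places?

t_L ≈ 1.46 h

Centroid of excess rainfall: t_c = Σ P_i·t̄_i / ΣP_i = 0.2901 h (block centres at 0.125, 0.375 h).
Hydrograph peak occurs at t = 1.75 h, so basin lag t_L = 1.75 − 0.2901 = 1.46 h.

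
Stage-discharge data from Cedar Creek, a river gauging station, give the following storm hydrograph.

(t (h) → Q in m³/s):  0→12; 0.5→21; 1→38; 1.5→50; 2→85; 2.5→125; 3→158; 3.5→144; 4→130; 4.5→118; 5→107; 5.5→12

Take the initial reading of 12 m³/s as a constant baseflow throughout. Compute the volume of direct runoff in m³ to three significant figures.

V ≈ 1.54 × 10^6 m³

Direct-runoff ordinates (Q − Q_b): 0.0, 9.0, 26.0, 38.0, 73.0, 113.0, 146.0, 132.0, 118.0, 106.0, 95.0, 0.0 m³/s.
ΣQ_DR = 856.0 m³/s.
With Δt = 0.5 h = 1800 s, V = ΣQ_DR · Δt = 856.0 × 1800 = 1.54 × 10^6 m³.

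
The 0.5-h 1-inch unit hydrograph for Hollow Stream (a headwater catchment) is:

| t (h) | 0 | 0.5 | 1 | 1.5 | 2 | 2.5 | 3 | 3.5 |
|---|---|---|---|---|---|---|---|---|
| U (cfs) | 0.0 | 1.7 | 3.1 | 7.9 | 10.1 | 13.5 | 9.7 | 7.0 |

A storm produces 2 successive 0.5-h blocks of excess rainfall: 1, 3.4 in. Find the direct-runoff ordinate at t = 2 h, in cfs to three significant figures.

By discrete convolution, Q_j = Σ (P_i / 1 in) · U_{j−i}.
At t = 2 h (j=4): Q = (1/1)·10.1 + (3.4/1)·7.9 = 37.0 cfs.

Q ≈ 37.0 cfs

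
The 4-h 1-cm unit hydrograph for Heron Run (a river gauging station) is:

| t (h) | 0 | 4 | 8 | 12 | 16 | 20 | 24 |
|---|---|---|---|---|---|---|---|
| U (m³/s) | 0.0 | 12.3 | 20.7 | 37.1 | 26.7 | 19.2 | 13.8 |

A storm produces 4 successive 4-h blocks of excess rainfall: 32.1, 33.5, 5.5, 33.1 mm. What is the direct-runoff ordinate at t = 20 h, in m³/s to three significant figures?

By discrete convolution, Q_j = Σ (P_i / 10 mm) · U_{j−i}.
At t = 20 h (j=5): Q = (32.1/10)·19.2 + (33.5/10)·26.7 + (5.5/10)·37.1 + (33.1/10)·20.7 = 240 m³/s.

Q ≈ 240 m³/s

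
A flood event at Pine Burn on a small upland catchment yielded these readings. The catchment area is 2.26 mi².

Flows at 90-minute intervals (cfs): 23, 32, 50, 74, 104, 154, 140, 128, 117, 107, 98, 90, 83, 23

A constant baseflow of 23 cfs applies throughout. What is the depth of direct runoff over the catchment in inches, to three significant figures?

Direct runoff: 0.0, 9.0, 27.0, 51.0, 81.0, 131.0, 117.0, 105.0, 94.0, 84.0, 75.0, 67.0, 60.0, 0.0 cfs; ΣQ_DR = 901.0 cfs.
V = ΣQ_DR · Δt = 901.0 × 5400 s = 4.865 × 10^6 ft³.
Over A = 2.26 mi², depth = V / A = 0.927 in.

d ≈ 0.927 in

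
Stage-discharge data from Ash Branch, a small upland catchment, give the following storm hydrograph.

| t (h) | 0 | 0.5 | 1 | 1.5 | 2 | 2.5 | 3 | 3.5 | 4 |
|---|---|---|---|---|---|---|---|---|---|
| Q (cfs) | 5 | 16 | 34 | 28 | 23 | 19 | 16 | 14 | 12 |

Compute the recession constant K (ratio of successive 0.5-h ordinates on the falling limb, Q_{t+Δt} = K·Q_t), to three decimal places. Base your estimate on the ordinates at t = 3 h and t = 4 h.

K ≈ 0.866

Using the recession-limb readings at t = 3 h and t = 4 h: Q falls from 16 to 12 cfs over 2 intervals.
K = (Q₂/Q₁)^(1/2) = (12/16)^(1/2) = 0.866.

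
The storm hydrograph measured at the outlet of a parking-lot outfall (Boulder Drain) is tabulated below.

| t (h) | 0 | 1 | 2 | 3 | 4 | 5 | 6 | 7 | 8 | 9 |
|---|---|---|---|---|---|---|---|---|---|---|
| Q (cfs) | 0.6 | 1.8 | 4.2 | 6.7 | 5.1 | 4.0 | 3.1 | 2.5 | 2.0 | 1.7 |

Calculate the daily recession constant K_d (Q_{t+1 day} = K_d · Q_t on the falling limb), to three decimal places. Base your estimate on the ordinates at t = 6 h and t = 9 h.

Between t = 6 h and t = 9 h the flow falls from 3.1 to 1.7 cfs over 3×1 h = 3 h.
Per-interval ratio K = (1.7/3.1)^(1/3) = 0.8185; K_d = K^(24/1) = 0.008.

K_d ≈ 0.008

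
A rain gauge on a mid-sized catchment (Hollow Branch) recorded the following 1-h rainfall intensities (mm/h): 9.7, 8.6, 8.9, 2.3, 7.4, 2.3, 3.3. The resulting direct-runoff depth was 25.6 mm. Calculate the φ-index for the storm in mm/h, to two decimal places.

φ ≈ 2.46 mm/h

Only the 5 blocks with intensity above φ contribute runoff: 9.7, 8.6, 8.9, 7.4, 3.3 mm/h.
Σ(I−φ)·Δt = d  ⇒  (9.7+8.6+8.9+7.4+3.3 − 5φ)·1 = 25.6
φ = (37.90 − 25.6/1) / 5 = 2.46 mm/h.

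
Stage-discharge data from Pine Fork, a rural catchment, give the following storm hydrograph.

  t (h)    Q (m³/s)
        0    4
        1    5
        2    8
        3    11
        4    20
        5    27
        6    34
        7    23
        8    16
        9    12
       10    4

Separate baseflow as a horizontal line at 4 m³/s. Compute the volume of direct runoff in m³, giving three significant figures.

V ≈ 4.32 × 10^5 m³

Direct-runoff ordinates (Q − Q_b): 0.0, 1.0, 4.0, 7.0, 16.0, 23.0, 30.0, 19.0, 12.0, 8.0, 0.0 m³/s.
ΣQ_DR = 120.0 m³/s.
With Δt = 1 h = 3600 s, V = ΣQ_DR · Δt = 120.0 × 3600 = 4.32 × 10^5 m³.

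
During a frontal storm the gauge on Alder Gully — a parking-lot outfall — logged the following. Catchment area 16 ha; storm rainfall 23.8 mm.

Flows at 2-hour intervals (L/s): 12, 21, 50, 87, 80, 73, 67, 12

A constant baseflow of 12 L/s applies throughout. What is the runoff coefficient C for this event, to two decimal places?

C ≈ 0.58

ΣQ_DR = 306.0 L/s; V = ΣQ_DR·Δt = 2.203 × 10^6 L.
Runoff depth d = V / A = 13.77 mm.
C = d / P = 13.77 / 23.8 = 0.58.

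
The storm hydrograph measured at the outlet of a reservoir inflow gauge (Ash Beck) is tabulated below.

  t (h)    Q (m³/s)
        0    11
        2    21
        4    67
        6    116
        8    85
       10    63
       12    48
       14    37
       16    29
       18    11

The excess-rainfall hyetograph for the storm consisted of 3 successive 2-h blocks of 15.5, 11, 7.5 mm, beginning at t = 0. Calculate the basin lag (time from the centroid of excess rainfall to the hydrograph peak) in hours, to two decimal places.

t_L ≈ 3.47 h

Centroid of excess rainfall: t_c = Σ P_i·t̄_i / ΣP_i = 2.5294 h (block centres at 1, 3, 5 h).
Hydrograph peak occurs at t = 6 h, so basin lag t_L = 6 − 2.5294 = 3.47 h.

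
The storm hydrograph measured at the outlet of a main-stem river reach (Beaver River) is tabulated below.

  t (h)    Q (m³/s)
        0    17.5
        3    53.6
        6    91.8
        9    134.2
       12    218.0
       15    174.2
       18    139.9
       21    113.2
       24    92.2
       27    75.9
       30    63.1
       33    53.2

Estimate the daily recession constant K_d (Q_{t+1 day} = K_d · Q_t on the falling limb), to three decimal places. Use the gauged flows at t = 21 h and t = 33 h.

Between t = 21 h and t = 33 h the flow falls from 113.2 to 53.2 m³/s over 4×3 h = 12 h.
Per-interval ratio K = (53.2/113.2)^(1/4) = 0.8280; K_d = K^(24/3) = 0.221.

K_d ≈ 0.221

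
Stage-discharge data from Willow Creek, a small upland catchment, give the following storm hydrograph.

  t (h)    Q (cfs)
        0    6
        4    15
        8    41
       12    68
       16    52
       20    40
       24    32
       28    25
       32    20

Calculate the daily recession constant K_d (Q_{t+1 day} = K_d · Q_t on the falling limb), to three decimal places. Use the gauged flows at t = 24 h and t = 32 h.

Between t = 24 h and t = 32 h the flow falls from 32 to 20 cfs over 2×4 h = 8 h.
Per-interval ratio K = (20/32)^(1/2) = 0.7906; K_d = K^(24/4) = 0.244.

K_d ≈ 0.244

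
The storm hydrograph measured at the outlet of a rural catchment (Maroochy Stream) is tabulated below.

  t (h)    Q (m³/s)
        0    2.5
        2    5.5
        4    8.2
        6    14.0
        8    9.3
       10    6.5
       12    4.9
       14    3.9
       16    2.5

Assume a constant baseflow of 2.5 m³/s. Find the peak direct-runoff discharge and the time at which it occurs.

Q_p = 11.5 m³/s at t = 6 h

Subtracting baseflow gives direct-runoff ordinates: 0.0, 3.0, 5.7, 11.5, 6.8, 4.0, 2.4, 1.4, 0.0 m³/s.
The maximum is 11.5 m³/s, occurring at the reading for t = 6 h.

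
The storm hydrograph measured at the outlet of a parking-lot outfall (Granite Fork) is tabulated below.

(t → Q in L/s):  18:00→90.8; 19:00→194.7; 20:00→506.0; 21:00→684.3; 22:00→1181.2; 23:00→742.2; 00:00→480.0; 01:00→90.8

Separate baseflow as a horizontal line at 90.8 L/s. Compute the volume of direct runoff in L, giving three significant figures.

V ≈ 1.17 × 10^7 L

Direct-runoff ordinates (Q − Q_b): 0.0, 103.9, 415.2, 593.5, 1090.4, 651.4, 389.2, 0.0 L/s.
ΣQ_DR = 3244 L/s.
With Δt = 1 h = 3600 s, V = ΣQ_DR · Δt = 3244 × 3600 = 1.17 × 10^7 L.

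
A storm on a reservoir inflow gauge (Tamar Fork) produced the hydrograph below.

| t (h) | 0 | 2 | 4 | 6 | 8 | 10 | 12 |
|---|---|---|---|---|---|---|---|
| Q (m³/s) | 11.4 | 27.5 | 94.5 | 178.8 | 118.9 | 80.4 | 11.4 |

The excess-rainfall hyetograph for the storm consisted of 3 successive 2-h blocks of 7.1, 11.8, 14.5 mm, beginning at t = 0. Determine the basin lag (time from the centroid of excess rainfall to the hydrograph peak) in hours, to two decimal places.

t_L ≈ 2.56 h

Centroid of excess rainfall: t_c = Σ P_i·t̄_i / ΣP_i = 3.4431 h (block centres at 1, 3, 5 h).
Hydrograph peak occurs at t = 6 h, so basin lag t_L = 6 − 3.4431 = 2.56 h.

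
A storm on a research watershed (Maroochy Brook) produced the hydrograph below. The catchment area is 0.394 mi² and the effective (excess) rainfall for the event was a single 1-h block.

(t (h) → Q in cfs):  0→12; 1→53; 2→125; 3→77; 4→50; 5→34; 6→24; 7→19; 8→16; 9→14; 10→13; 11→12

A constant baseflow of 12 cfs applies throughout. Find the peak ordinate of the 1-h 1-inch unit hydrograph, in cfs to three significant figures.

Direct runoff: 0.0, 41.0, 113.0, 65.0, 38.0, 22.0, 12.0, 7.0, 4.0, 2.0, 1.0, 0.0 cfs; ΣQ_DR = 305.0 cfs, peak = 113.0 cfs.
Runoff depth d = ΣQ_DR·Δt / A = 305.0 × 3600 / (0.394 mi²) = 1.200 in.
The 1-inch UH is the DRH scaled by (1 in)/d, so U_p = 113.0 × 1/1.200 = 94.2 cfs.

U_p ≈ 94.2 cfs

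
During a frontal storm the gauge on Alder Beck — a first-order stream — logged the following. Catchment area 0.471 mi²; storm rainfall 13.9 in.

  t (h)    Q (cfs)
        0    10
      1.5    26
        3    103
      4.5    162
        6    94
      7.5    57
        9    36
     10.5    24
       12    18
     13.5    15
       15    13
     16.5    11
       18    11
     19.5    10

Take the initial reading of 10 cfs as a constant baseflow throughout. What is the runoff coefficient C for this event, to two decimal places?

C ≈ 0.16

ΣQ_DR = 450.0 cfs; V = ΣQ_DR·Δt = 2.430 × 10^6 ft³.
Runoff depth d = V / A = 2.221 in.
C = d / P = 2.221 / 13.9 = 0.16.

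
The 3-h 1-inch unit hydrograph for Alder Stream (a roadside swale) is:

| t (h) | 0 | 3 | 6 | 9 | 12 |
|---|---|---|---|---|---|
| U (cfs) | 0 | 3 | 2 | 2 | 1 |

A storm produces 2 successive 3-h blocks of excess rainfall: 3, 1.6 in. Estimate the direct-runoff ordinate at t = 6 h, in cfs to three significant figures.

By discrete convolution, Q_j = Σ (P_i / 1 in) · U_{j−i}.
At t = 6 h (j=2): Q = (3/1)·2 + (1.6/1)·3 = 10.8 cfs.

Q ≈ 10.8 cfs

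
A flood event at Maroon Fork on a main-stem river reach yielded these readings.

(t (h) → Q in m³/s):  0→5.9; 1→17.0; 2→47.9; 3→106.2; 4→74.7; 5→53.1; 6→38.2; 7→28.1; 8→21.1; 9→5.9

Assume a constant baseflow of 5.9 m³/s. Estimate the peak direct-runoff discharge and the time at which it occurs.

Subtracting baseflow gives direct-runoff ordinates: 0.0, 11.1, 42.0, 100.3, 68.8, 47.2, 32.3, 22.2, 15.2, 0.0 m³/s.
The maximum is 100.3 m³/s, occurring at the reading for t = 3 h.

Q_p = 100.3 m³/s at t = 3 h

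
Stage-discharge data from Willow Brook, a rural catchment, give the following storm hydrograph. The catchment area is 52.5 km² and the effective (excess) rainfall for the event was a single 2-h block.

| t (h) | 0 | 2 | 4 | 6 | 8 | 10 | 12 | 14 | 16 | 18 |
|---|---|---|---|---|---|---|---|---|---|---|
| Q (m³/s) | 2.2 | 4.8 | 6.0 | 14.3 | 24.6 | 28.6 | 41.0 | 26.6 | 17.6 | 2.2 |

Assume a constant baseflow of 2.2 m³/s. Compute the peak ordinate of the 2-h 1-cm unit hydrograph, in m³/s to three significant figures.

Direct runoff: 0.0, 2.6, 3.8, 12.1, 22.4, 26.4, 38.8, 24.4, 15.4, 0.0 m³/s; ΣQ_DR = 145.9 m³/s, peak = 38.8 m³/s.
Runoff depth d = ΣQ_DR·Δt / A = 145.9 × 7200 / (52.5 km²) = 20.01 mm.
The 1-cm UH is the DRH scaled by (10 mm)/d, so U_p = 38.8 × 10/20.01 = 19.4 m³/s.

U_p ≈ 19.4 m³/s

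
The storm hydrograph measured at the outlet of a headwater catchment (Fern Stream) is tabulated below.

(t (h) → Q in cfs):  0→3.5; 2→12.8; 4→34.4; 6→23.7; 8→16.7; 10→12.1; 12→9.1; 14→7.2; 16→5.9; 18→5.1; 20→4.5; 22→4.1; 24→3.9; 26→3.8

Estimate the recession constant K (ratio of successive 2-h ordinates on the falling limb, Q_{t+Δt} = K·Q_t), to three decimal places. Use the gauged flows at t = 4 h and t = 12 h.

Using the recession-limb readings at t = 4 h and t = 12 h: Q falls from 34.4 to 9.1 cfs over 4 intervals.
K = (Q₂/Q₁)^(1/4) = (9.1/34.4)^(1/4) = 0.717.

K ≈ 0.717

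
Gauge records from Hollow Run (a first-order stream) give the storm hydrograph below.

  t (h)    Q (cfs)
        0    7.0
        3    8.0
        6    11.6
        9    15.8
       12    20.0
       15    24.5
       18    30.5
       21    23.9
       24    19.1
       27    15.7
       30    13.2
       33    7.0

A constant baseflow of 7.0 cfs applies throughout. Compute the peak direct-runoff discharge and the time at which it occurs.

Subtracting baseflow gives direct-runoff ordinates: 0.0, 1.0, 4.6, 8.8, 13.0, 17.5, 23.5, 16.9, 12.1, 8.7, 6.2, 0.0 cfs.
The maximum is 23.5 cfs, occurring at the reading for t = 18 h.

Q_p = 23.5 cfs at t = 18 h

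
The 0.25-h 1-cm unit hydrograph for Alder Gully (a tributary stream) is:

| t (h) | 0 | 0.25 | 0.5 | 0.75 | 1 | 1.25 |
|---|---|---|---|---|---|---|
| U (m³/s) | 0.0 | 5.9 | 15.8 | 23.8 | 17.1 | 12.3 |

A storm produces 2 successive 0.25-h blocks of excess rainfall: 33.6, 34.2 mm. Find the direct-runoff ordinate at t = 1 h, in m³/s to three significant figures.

By discrete convolution, Q_j = Σ (P_i / 10 mm) · U_{j−i}.
At t = 1 h (j=4): Q = (33.6/10)·17.1 + (34.2/10)·23.8 = 139 m³/s.

Q ≈ 139 m³/s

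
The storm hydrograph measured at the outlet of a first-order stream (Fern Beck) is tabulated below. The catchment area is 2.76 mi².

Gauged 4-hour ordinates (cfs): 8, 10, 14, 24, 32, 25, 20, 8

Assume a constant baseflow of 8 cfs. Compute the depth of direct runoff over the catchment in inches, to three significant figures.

d ≈ 0.173 in

Direct runoff: 0.0, 2.0, 6.0, 16.0, 24.0, 17.0, 12.0, 0.0 cfs; ΣQ_DR = 77.00 cfs.
V = ΣQ_DR · Δt = 77.00 × 14400 s = 1.109 × 10^6 ft³.
Over A = 2.76 mi², depth = V / A = 0.173 in.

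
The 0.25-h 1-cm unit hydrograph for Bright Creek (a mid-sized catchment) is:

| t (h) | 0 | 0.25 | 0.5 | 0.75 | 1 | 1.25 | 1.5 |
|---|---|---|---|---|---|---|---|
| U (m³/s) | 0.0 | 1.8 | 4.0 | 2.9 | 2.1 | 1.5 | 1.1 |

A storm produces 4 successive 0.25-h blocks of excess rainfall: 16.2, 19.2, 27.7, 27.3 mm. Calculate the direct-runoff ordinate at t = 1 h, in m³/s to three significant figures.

By discrete convolution, Q_j = Σ (P_i / 10 mm) · U_{j−i}.
At t = 1 h (j=4): Q = (16.2/10)·2.1 + (19.2/10)·2.9 + (27.7/10)·4.0 + (27.3/10)·1.8 = 25.0 m³/s.

Q ≈ 25.0 m³/s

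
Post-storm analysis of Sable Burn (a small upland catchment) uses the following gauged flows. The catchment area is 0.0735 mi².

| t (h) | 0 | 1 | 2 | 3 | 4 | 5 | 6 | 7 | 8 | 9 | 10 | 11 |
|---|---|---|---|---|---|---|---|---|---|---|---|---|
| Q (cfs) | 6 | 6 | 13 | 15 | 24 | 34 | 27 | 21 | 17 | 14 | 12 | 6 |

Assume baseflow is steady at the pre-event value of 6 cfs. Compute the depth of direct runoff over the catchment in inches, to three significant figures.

d ≈ 2.59 in

Direct runoff: 0.0, 0.0, 7.0, 9.0, 18.0, 28.0, 21.0, 15.0, 11.0, 8.0, 6.0, 0.0 cfs; ΣQ_DR = 123.0 cfs.
V = ΣQ_DR · Δt = 123.0 × 3600 s = 4.428 × 10^5 ft³.
Over A = 0.0735 mi², depth = V / A = 2.59 in.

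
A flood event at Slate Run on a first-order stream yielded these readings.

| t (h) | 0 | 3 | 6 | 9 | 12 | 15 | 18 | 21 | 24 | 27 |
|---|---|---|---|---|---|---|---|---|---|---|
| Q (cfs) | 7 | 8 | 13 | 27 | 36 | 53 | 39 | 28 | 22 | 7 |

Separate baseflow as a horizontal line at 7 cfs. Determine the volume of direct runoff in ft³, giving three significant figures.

Direct-runoff ordinates (Q − Q_b): 0.0, 1.0, 6.0, 20.0, 29.0, 46.0, 32.0, 21.0, 15.0, 0.0 cfs.
ΣQ_DR = 170.0 cfs.
With Δt = 3 h = 10800 s, V = ΣQ_DR · Δt = 170.0 × 10800 = 1.84 × 10^6 ft³.

V ≈ 1.84 × 10^6 ft³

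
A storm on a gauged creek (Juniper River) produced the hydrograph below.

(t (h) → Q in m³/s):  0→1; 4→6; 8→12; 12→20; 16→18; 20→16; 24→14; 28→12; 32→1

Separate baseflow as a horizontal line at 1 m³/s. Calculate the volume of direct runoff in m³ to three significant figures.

V ≈ 1.31 × 10^6 m³

Direct-runoff ordinates (Q − Q_b): 0.0, 5.0, 11.0, 19.0, 17.0, 15.0, 13.0, 11.0, 0.0 m³/s.
ΣQ_DR = 91.00 m³/s.
With Δt = 4 h = 14400 s, V = ΣQ_DR · Δt = 91.00 × 14400 = 1.31 × 10^6 m³.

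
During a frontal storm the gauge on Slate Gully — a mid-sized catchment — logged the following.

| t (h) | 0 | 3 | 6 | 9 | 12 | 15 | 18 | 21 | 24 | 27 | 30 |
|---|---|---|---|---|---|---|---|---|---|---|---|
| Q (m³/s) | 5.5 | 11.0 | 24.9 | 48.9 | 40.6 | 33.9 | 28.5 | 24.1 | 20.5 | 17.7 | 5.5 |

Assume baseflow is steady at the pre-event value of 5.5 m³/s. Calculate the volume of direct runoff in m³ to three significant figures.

Direct-runoff ordinates (Q − Q_b): 0.0, 5.5, 19.4, 43.4, 35.1, 28.4, 23.0, 18.6, 15.0, 12.2, 0.0 m³/s.
ΣQ_DR = 200.6 m³/s.
With Δt = 3 h = 10800 s, V = ΣQ_DR · Δt = 200.6 × 10800 = 2.17 × 10^6 m³.

V ≈ 2.17 × 10^6 m³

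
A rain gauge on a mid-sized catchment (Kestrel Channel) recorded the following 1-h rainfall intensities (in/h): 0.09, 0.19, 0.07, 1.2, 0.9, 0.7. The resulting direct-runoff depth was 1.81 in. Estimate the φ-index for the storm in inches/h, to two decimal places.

φ ≈ 0.33 in/h

Only the 3 blocks with intensity above φ contribute runoff: 1.2, 0.9, 0.7 in/h.
Σ(I−φ)·Δt = d  ⇒  (1.2+0.9+0.7 − 3φ)·1 = 1.81
φ = (2.800 − 1.81/1) / 3 = 0.33 in/h.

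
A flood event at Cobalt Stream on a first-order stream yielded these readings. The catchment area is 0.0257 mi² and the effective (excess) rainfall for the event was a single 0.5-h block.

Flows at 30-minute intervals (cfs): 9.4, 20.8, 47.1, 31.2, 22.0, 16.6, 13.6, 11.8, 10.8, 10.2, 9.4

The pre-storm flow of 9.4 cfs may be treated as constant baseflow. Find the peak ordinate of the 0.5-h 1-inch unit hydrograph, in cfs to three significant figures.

Direct runoff: 0.0, 11.4, 37.7, 21.8, 12.6, 7.2, 4.2, 2.4, 1.4, 0.8, 0.0 cfs; ΣQ_DR = 99.50 cfs, peak = 37.7 cfs.
Runoff depth d = ΣQ_DR·Δt / A = 99.50 × 1800 / (0.0257 mi²) = 3.000 in.
The 1-inch UH is the DRH scaled by (1 in)/d, so U_p = 37.7 × 1/3.000 = 12.6 cfs.

U_p ≈ 12.6 cfs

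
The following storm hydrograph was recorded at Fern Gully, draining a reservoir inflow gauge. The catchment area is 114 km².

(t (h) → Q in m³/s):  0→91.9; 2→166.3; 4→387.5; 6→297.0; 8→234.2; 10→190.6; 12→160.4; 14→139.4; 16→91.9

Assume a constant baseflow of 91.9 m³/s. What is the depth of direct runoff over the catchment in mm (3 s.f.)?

d ≈ 58.9 mm

Direct runoff: 0.0, 74.4, 295.6, 205.1, 142.3, 98.7, 68.5, 47.5, 0.0 m³/s; ΣQ_DR = 932.1 m³/s.
V = ΣQ_DR · Δt = 932.1 × 7200 s = 6.711 × 10^6 m³.
Over A = 114 km², depth = V / A = 58.9 mm.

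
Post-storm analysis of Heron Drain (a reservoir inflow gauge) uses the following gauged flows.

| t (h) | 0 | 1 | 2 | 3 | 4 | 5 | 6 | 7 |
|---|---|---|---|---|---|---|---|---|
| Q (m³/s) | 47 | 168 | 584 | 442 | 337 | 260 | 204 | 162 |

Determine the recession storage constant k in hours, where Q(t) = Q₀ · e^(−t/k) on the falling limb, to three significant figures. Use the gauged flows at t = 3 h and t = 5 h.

On the falling limb, Q drops from 442 to 260 m³/s between t = 3 h and t = 5 h (Δt = 2 h).
k = −Δt / ln(Q₂/Q₁) = −2 / ln(260/442) = 3.77 h.

k ≈ 3.77 h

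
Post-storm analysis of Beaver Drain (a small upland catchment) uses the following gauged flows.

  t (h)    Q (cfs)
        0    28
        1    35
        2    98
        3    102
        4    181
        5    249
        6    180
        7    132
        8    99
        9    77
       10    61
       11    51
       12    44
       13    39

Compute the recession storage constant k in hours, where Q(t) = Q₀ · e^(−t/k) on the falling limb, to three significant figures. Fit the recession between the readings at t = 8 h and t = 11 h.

k ≈ 4.52 h

On the falling limb, Q drops from 99 to 51 cfs between t = 8 h and t = 11 h (Δt = 3 h).
k = −Δt / ln(Q₂/Q₁) = −3 / ln(51/99) = 4.52 h.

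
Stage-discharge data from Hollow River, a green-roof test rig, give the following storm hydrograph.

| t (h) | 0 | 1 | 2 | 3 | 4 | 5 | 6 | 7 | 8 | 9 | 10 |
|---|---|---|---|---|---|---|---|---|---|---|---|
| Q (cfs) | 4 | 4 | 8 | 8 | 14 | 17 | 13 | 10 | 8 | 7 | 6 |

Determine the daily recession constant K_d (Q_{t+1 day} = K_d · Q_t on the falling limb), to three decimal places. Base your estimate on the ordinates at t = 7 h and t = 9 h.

K_d ≈ 0.014

Between t = 7 h and t = 9 h the flow falls from 10 to 7 cfs over 2×1 h = 2 h.
Per-interval ratio K = (7/10)^(1/2) = 0.8367; K_d = K^(24/1) = 0.014.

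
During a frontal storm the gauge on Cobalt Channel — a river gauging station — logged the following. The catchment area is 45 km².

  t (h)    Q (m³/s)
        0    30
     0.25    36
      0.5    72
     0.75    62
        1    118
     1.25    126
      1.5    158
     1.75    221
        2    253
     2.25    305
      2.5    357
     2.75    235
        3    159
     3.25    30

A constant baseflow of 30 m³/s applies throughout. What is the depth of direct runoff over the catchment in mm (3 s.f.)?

Direct runoff: 0.0, 6.0, 42.0, 32.0, 88.0, 96.0, 128.0, 191.0, 223.0, 275.0, 327.0, 205.0, 129.0, 0.0 m³/s; ΣQ_DR = 1742 m³/s.
V = ΣQ_DR · Δt = 1742 × 900 s = 1.568 × 10^6 m³.
Over A = 45 km², depth = V / A = 34.8 mm.

d ≈ 34.8 mm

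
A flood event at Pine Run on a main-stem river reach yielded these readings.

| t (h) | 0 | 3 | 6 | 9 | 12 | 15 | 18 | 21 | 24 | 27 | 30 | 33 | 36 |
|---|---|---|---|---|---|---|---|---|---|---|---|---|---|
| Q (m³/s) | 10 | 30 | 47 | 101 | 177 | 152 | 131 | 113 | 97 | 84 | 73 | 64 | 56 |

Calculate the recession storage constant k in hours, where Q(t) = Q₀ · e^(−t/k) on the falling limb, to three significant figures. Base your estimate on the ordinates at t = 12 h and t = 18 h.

On the falling limb, Q drops from 177 to 131 m³/s between t = 12 h and t = 18 h (Δt = 6 h).
k = −Δt / ln(Q₂/Q₁) = −6 / ln(131/177) = 19.9 h.

k ≈ 19.9 h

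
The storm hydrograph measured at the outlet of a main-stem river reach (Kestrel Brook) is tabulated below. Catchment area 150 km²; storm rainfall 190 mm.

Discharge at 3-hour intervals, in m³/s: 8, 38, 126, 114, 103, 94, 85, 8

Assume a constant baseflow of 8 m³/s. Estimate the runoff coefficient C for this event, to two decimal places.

ΣQ_DR = 512.0 m³/s; V = ΣQ_DR·Δt = 5.530 × 10^6 m³.
Runoff depth d = V / A = 36.86 mm.
C = d / P = 36.86 / 190 = 0.19.

C ≈ 0.19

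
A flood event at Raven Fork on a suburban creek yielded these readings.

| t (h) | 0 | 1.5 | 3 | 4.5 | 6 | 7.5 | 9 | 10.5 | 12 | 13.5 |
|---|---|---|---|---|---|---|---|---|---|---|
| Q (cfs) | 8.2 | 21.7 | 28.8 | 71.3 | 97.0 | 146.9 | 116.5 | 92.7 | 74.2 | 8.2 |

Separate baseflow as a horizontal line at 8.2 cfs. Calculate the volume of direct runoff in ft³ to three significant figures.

Direct-runoff ordinates (Q − Q_b): 0.0, 13.5, 20.6, 63.1, 88.8, 138.7, 108.3, 84.5, 66.0, 0.0 cfs.
ΣQ_DR = 583.5 cfs.
With Δt = 1.5 h = 5400 s, V = ΣQ_DR · Δt = 583.5 × 5400 = 3.15 × 10^6 ft³.

V ≈ 3.15 × 10^6 ft³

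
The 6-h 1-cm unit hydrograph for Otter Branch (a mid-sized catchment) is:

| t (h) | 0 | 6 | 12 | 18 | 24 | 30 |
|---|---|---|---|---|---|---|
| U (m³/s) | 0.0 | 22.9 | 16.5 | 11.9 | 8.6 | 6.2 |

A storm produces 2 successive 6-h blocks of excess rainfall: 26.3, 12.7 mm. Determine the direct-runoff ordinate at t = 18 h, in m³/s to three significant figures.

Q ≈ 52.3 m³/s

By discrete convolution, Q_j = Σ (P_i / 10 mm) · U_{j−i}.
At t = 18 h (j=3): Q = (26.3/10)·11.9 + (12.7/10)·16.5 = 52.3 m³/s.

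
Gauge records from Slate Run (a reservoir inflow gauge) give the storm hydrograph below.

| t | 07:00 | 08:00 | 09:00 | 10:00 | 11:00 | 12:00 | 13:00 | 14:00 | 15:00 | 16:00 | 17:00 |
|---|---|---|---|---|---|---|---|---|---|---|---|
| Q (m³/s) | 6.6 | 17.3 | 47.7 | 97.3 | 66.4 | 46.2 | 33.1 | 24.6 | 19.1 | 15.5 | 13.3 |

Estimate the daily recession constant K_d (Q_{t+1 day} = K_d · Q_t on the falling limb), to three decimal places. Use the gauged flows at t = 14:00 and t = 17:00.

Between t = 14:00 and t = 17:00 the flow falls from 24.6 to 13.3 m³/s over 3×1 h = 3 h.
Per-interval ratio K = (13.3/24.6)^(1/3) = 0.8147; K_d = K^(24/1) = 0.007.

K_d ≈ 0.007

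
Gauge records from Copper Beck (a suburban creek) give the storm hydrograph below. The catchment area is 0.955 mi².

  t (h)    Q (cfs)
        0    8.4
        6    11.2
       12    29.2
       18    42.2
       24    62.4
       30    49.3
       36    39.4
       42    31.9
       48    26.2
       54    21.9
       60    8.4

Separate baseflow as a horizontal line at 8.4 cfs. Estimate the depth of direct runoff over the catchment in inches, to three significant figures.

Direct runoff: 0.0, 2.8, 20.8, 33.8, 54.0, 40.9, 31.0, 23.5, 17.8, 13.5, 0.0 cfs; ΣQ_DR = 238.1 cfs.
V = ΣQ_DR · Δt = 238.1 × 21600 s = 5.143 × 10^6 ft³.
Over A = 0.955 mi², depth = V / A = 2.32 in.

d ≈ 2.32 in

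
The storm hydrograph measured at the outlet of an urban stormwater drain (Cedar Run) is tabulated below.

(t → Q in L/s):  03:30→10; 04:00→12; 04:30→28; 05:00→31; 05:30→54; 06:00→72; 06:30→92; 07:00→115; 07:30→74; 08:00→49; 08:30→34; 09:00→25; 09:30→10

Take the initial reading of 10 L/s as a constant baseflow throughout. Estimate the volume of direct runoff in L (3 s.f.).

Direct-runoff ordinates (Q − Q_b): 0.0, 2.0, 18.0, 21.0, 44.0, 62.0, 82.0, 105.0, 64.0, 39.0, 24.0, 15.0, 0.0 L/s.
ΣQ_DR = 476.0 L/s.
With Δt = 0.5 h = 1800 s, V = ΣQ_DR · Δt = 476.0 × 1800 = 8.57 × 10^5 L.

V ≈ 8.57 × 10^5 L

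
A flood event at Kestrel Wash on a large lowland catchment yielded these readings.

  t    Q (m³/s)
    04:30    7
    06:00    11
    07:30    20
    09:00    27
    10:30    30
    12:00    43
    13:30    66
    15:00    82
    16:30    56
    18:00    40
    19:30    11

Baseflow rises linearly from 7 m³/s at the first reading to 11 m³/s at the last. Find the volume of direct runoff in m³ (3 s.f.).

V ≈ 1.59 × 10^6 m³

Direct-runoff ordinates (Q − Q_b): 0.00, 3.60, 12.20, 18.80, 21.40, 34.00, 56.60, 72.20, 45.80, 29.40, 0.00 m³/s.
ΣQ_DR = 294.0 m³/s.
With Δt = 1.5 h = 5400 s, V = ΣQ_DR · Δt = 294.0 × 5400 = 1.59 × 10^6 m³.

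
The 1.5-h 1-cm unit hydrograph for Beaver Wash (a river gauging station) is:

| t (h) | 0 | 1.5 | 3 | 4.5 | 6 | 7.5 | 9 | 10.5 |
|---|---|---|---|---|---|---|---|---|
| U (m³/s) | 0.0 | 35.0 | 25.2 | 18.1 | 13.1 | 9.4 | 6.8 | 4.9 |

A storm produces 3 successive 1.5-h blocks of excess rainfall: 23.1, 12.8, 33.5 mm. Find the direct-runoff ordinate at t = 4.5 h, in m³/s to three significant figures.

By discrete convolution, Q_j = Σ (P_i / 10 mm) · U_{j−i}.
At t = 4.5 h (j=3): Q = (23.1/10)·18.1 + (12.8/10)·25.2 + (33.5/10)·35.0 = 191 m³/s.

Q ≈ 191 m³/s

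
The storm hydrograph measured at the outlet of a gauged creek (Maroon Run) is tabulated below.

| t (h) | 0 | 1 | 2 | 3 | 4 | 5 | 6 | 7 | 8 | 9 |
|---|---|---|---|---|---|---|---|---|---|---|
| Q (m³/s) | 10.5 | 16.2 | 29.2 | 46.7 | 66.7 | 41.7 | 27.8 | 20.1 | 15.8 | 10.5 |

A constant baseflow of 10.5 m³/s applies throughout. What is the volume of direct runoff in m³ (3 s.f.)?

Direct-runoff ordinates (Q − Q_b): 0.0, 5.7, 18.7, 36.2, 56.2, 31.2, 17.3, 9.6, 5.3, 0.0 m³/s.
ΣQ_DR = 180.2 m³/s.
With Δt = 1 h = 3600 s, V = ΣQ_DR · Δt = 180.2 × 3600 = 6.49 × 10^5 m³.

V ≈ 6.49 × 10^5 m³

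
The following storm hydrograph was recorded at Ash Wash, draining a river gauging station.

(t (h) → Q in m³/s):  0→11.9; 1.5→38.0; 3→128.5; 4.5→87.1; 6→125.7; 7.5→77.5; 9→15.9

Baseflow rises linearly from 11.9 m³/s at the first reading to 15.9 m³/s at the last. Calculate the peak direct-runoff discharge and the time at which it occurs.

Q_p = 115.27 m³/s at t = 3 h

Subtracting baseflow gives direct-runoff ordinates: 0.00, 25.43, 115.27, 73.20, 111.13, 62.27, 0.00 m³/s.
The maximum is 115.27 m³/s, occurring at the reading for t = 3 h.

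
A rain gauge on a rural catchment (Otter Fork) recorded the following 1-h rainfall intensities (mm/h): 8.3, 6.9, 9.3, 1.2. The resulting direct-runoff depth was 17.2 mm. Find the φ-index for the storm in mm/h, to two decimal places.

φ ≈ 2.43 mm/h

Only the 3 blocks with intensity above φ contribute runoff: 8.3, 6.9, 9.3 mm/h.
Σ(I−φ)·Δt = d  ⇒  (8.3+6.9+9.3 − 3φ)·1 = 17.2
φ = (24.50 − 17.2/1) / 3 = 2.43 mm/h.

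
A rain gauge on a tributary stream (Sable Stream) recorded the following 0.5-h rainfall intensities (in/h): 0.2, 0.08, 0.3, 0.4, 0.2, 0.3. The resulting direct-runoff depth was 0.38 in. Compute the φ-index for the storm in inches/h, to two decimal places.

Only the 5 blocks with intensity above φ contribute runoff: 0.2, 0.3, 0.4, 0.2, 0.3 in/h.
Σ(I−φ)·Δt = d  ⇒  (0.2+0.3+0.4+0.2+0.3 − 5φ)·0.5 = 0.38
φ = (1.400 − 0.38/0.5) / 5 = 0.13 in/h.

φ ≈ 0.13 in/h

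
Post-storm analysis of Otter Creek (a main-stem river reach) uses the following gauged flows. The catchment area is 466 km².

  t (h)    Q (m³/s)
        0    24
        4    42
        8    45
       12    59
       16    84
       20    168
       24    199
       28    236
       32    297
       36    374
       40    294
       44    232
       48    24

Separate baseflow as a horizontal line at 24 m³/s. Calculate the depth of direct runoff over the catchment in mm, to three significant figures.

Direct runoff: 0.0, 18.0, 21.0, 35.0, 60.0, 144.0, 175.0, 212.0, 273.0, 350.0, 270.0, 208.0, 0.0 m³/s; ΣQ_DR = 1766 m³/s.
V = ΣQ_DR · Δt = 1766 × 14400 s = 2.543 × 10^7 m³.
Over A = 466 km², depth = V / A = 54.6 mm.

d ≈ 54.6 mm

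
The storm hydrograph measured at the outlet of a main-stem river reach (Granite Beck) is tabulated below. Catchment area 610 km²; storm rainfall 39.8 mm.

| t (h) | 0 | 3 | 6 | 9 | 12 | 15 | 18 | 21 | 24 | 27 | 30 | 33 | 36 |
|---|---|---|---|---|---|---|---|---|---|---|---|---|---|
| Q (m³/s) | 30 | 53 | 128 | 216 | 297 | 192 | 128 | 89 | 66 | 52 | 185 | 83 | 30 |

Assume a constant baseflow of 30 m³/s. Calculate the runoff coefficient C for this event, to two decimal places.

C ≈ 0.52

ΣQ_DR = 1159 m³/s; V = ΣQ_DR·Δt = 1.252 × 10^7 m³.
Runoff depth d = V / A = 20.52 mm.
C = d / P = 20.52 / 39.8 = 0.52.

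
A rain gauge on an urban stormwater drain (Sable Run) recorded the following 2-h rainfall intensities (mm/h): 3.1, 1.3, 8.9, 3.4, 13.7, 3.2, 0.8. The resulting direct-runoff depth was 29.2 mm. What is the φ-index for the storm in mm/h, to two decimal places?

Only the 2 blocks with intensity above φ contribute runoff: 8.9, 13.7 mm/h.
Σ(I−φ)·Δt = d  ⇒  (8.9+13.7 − 2φ)·2 = 29.2
φ = (22.60 − 29.2/2) / 2 = 4.00 mm/h.

φ ≈ 4.00 mm/h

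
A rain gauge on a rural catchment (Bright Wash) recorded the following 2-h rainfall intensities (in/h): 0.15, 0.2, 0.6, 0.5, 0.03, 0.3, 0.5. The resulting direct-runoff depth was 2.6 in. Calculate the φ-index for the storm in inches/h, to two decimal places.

φ ≈ 0.16 in/h

Only the 5 blocks with intensity above φ contribute runoff: 0.2, 0.6, 0.5, 0.3, 0.5 in/h.
Σ(I−φ)·Δt = d  ⇒  (0.2+0.6+0.5+0.3+0.5 − 5φ)·2 = 2.6
φ = (2.100 − 2.6/2) / 5 = 0.16 in/h.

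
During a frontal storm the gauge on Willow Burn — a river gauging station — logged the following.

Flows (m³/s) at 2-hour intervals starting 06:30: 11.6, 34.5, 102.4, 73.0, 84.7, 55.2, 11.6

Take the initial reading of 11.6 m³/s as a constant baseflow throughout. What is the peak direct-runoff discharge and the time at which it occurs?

Q_p = 90.8 m³/s at t = 10:30

Subtracting baseflow gives direct-runoff ordinates: 0.0, 22.9, 90.8, 61.4, 73.1, 43.6, 0.0 m³/s.
The maximum is 90.8 m³/s, occurring at the reading for t = 10:30.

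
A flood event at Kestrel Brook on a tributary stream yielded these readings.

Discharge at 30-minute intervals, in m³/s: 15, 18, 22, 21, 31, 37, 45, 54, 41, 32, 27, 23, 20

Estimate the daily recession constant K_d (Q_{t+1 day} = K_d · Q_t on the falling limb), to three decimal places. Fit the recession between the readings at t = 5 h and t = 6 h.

Between t = 5 h and t = 6 h the flow falls from 27 to 20 m³/s over 2×0.5 h = 1 h.
Per-interval ratio K = (20/27)^(1/2) = 0.8607; K_d = K^(24/0.5) = 0.001.

K_d ≈ 0.001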